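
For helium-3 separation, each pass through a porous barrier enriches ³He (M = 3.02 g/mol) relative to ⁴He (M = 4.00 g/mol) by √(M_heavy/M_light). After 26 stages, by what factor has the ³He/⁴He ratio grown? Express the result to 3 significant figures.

Overall factor = α^26 with α = √(4.00/3.02), i.e. (4.00/3.02)^(26/2).
= 1.32450^13 = 38.6.

38.6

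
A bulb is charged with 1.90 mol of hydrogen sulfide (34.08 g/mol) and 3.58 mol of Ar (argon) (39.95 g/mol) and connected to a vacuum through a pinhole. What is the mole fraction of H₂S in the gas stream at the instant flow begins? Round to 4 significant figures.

Effusion rate of each component ∝ n_i/√M_i (partial pressure × 1/√M).
x_H₂S(eff) = (n_H₂S/√M_H₂S) / (n_H₂S/√M_H₂S + n_Ar/√M_Ar)
= (1.90/√34.08) / (1.90/√34.08 + 3.58/√39.95) = 0.3255/(0.3255 + 0.5664) = 0.3649.

0.3649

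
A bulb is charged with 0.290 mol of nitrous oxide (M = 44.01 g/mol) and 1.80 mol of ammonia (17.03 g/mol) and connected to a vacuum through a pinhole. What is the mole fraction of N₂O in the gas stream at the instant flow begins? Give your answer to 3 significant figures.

The effusion rate of species i is ∝ p_i/√M_i ∝ n_i/√M_i.
Mole fraction of N₂O in the effusate = (n_N₂O/√M_N₂O) / (n_N₂O/√M_N₂O + n_NH₃/√M_NH₃)
= (0.290/√44.01) / (0.290/√44.01 + 1.80/√17.03) = 0.04371/(0.04371 + 0.4362) = 0.0911.

0.0911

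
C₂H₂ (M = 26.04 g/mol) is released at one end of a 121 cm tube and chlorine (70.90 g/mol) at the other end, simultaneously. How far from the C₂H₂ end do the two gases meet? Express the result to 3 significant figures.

Graham's law gives d_C₂H₂/d_Cl₂ = rate_C₂H₂/rate_Cl₂ = √(M_Cl₂/M_C₂H₂) = √(70.90/26.04) = 1.650.
With d_C₂H₂ + d_Cl₂ = 121 cm, d_Cl₂ = 121/(1 + 1.650) = 45.66 cm.
d_C₂H₂ = 121 − 45.66 = 75.3 cm.

75.3 cm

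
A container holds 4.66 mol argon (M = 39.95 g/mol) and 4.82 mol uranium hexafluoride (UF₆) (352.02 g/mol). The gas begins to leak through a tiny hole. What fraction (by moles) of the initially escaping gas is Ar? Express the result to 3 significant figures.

0.742

Each component's effusion rate ∝ (its partial pressure)·(1/√M) ∝ n_i/√M_i.
Mole fraction of Ar in the effusate = (n_Ar/√M_Ar) / (n_Ar/√M_Ar + n_UF₆/√M_UF₆)
= (4.66/√39.95) / (4.66/√39.95 + 4.82/√352.02) = 0.7373/(0.7373 + 0.2569) = 0.742.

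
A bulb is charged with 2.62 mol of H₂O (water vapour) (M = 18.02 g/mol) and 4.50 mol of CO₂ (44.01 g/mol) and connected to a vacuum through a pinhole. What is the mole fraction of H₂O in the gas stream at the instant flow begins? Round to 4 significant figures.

The effusion rate of species i is ∝ p_i/√M_i ∝ n_i/√M_i.
Mole fraction of H₂O in the effusate = (n_H₂O/√M_H₂O) / (n_H₂O/√M_H₂O + n_CO₂/√M_CO₂)
= (2.62/√18.02) / (2.62/√18.02 + 4.50/√44.01) = 0.6172/(0.6172 + 0.6783) = 0.4764.

0.4764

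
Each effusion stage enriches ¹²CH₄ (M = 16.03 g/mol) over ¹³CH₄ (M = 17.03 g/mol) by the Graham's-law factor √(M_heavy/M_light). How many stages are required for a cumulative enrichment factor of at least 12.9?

85

With α = √(17.03/16.03) per stage, ln α = ½ ln(1.06238) = 0.03026.
Need α^N ≥ 12.9 ⇒ N ≥ ln(12.9) / ln α = 2.557 / 0.03026 = 84.52.
Rounding up, N = 85 stages.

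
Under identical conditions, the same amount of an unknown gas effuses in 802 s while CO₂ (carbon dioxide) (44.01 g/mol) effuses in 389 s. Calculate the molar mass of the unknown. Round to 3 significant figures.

Since effusion rate ∝ 1/√M, t_X/t_CO₂ = √(M_X/M_CO₂).
802/389 = 2.062 = √(M_X/44.01)
M_X = 44.01 × 2.062² = 44.01 × 4.251 = 187 g/mol

187 g/mol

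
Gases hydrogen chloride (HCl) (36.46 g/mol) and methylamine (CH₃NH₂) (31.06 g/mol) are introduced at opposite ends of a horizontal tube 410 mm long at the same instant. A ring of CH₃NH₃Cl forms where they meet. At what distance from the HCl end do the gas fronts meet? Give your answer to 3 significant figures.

Distances travelled in equal time are proportional to diffusion rates, so d_HCl/d_CH₃NH₂ = √(M_CH₃NH₂/M_HCl) = √(31.06/36.46) = 0.9230.
With d_HCl + d_CH₃NH₂ = 410 mm, d_CH₃NH₂ = 410/(1 + 0.9230) = 213.2 mm.
d_HCl = 410 − 213.2 = 197 mm.

197 mm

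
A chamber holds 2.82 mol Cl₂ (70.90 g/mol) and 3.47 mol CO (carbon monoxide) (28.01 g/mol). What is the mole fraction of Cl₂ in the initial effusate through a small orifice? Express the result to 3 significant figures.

Effusion rate of each component ∝ n_i/√M_i (partial pressure × 1/√M).
So x_Cl₂ in the escaping gas = (n_Cl₂/√M_Cl₂) / Σ(n_i/√M_i)
= (2.82/√70.90) / (2.82/√70.90 + 3.47/√28.01) = 0.3349/(0.3349 + 0.6557) = 0.338.

0.338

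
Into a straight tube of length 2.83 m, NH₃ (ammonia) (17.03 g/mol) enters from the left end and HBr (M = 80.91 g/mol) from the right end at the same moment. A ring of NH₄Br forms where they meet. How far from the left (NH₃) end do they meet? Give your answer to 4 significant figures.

1.940 m

In equal time, each gas travels a distance ∝ its rate ∝ 1/√M, so d_NH₃/d_HBr = √(M_HBr/M_NH₃) = √(80.91/17.03) = 2.180.
With d_NH₃ + d_HBr = 2.83 m, d_HBr = 2.83/(1 + 2.180) = 0.8900 m.
d_NH₃ = 2.83 − 0.8900 = 1.940 m.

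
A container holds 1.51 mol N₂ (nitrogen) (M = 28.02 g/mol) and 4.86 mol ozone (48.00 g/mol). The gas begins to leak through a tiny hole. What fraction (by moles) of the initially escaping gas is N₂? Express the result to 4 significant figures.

0.2891

Each component's effusion rate ∝ (its partial pressure)·(1/√M) ∝ n_i/√M_i.
So x_N₂ in the escaping gas = (n_N₂/√M_N₂) / Σ(n_i/√M_i)
= (1.51/√28.02) / (1.51/√28.02 + 4.86/√48.00) = 0.2853/(0.2853 + 0.7015) = 0.2891.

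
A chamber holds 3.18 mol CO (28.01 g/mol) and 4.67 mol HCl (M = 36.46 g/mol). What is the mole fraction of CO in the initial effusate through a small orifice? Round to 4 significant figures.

The effusion rate of species i is ∝ p_i/√M_i ∝ n_i/√M_i.
So x_CO in the escaping gas = (n_CO/√M_CO) / Σ(n_i/√M_i)
= (3.18/√28.01) / (3.18/√28.01 + 4.67/√36.46) = 0.6009/(0.6009 + 0.7734) = 0.4372.

0.4372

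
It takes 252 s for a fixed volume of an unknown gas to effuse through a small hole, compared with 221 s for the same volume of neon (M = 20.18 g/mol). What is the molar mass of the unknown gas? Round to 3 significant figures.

Using Graham's law: t_X/t_Ne = √(M_X/M_Ne).
252/221 = 1.140 = √(M_X/20.18)
M_X = 20.18 × 1.140² = 20.18 × 1.300 = 26.2 g/mol

26.2 g/mol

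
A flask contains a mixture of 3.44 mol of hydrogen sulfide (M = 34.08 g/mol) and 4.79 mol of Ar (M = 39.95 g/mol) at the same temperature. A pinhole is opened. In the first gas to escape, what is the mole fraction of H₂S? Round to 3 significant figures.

0.437

The effusion rate of species i is ∝ p_i/√M_i ∝ n_i/√M_i.
Mole fraction of H₂S in the effusate = (n_H₂S/√M_H₂S) / (n_H₂S/√M_H₂S + n_Ar/√M_Ar)
= (3.44/√34.08) / (3.44/√34.08 + 4.79/√39.95) = 0.5893/(0.5893 + 0.7578) = 0.437.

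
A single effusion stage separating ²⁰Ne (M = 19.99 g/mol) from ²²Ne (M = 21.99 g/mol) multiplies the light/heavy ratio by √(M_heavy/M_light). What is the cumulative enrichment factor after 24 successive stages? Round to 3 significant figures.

Each stage multiplies the ratio by α = √(21.99/19.99), so after 24 stages the overall factor is α^24 = (21.99/19.99)^(24/2).
= 1.10005^12 = 3.14.

3.14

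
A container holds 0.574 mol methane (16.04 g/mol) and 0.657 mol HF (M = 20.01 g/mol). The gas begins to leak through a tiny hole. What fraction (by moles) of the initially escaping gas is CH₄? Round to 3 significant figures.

Each component's effusion rate ∝ (its partial pressure)·(1/√M) ∝ n_i/√M_i.
Mole fraction of CH₄ in the effusate = (n_CH₄/√M_CH₄) / (n_CH₄/√M_CH₄ + n_HF/√M_HF)
= (0.574/√16.04) / (0.574/√16.04 + 0.657/√20.01) = 0.1433/(0.1433 + 0.1469) = 0.494.

0.494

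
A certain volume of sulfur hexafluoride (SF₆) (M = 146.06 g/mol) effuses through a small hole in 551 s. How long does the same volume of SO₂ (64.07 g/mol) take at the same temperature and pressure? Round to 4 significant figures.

364.9 s

Using Graham's law: t_SO₂/t_SF₆ = √(M_SO₂/M_SF₆) = √(64.07/146.06) = √0.4387 = 0.6623.
So the time for SO₂ is 551 × 0.6623 = 364.9 s.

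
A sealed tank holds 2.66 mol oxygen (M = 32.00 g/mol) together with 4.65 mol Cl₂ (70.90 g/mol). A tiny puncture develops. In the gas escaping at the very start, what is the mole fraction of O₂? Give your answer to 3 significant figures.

The effusion rate of species i is ∝ p_i/√M_i ∝ n_i/√M_i.
So x_O₂ in the escaping gas = (n_O₂/√M_O₂) / Σ(n_i/√M_i)
= (2.66/√32.00) / (2.66/√32.00 + 4.65/√70.90) = 0.4702/(0.4702 + 0.5522) = 0.460.

0.460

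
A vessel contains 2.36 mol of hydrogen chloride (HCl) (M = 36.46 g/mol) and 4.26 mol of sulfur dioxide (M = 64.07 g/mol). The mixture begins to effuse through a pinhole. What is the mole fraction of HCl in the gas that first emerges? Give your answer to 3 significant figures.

0.423

Effusion rate of each component ∝ n_i/√M_i (partial pressure × 1/√M).
Mole fraction of HCl in the effusate = (n_HCl/√M_HCl) / (n_HCl/√M_HCl + n_SO₂/√M_SO₂)
= (2.36/√36.46) / (2.36/√36.46 + 4.26/√64.07) = 0.3908/(0.3908 + 0.5322) = 0.423.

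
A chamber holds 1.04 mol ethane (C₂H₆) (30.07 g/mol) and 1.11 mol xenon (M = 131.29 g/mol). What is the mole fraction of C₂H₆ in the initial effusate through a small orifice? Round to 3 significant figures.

Each component's effusion rate ∝ (its partial pressure)·(1/√M) ∝ n_i/√M_i.
So x_C₂H₆ in the escaping gas = (n_C₂H₆/√M_C₂H₆) / Σ(n_i/√M_i)
= (1.04/√30.07) / (1.04/√30.07 + 1.11/√131.29) = 0.1897/(0.1897 + 0.09687) = 0.662.

0.662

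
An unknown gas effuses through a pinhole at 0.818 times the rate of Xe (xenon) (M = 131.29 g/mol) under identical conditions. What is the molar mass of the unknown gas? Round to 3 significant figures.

196 g/mol

From Graham's law, rate_X/rate_Xe = √(M_Xe/M_X).
0.818 = √(131.29/M_X)
M_X = 131.29 / 0.818² = 131.29 / 0.6691 = 196 g/mol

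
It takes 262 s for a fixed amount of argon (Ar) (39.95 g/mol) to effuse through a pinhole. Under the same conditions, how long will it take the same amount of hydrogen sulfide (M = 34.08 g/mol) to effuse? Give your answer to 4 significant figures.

242.0 s

Graham's law gives t_H₂S/t_Ar = √(M_H₂S/M_Ar) = √(34.08/39.95) = √0.8531 = 0.9236.
So the time for H₂S is 262 × 0.9236 = 242.0 s.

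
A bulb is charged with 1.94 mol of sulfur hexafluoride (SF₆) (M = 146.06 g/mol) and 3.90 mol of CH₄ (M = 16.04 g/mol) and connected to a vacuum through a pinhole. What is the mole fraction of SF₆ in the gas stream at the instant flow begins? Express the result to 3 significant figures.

Rate_i ∝ x_i/√M_i (Graham's law weighted by mole fraction), so the effusate composition follows n_i/√M_i.
So x_SF₆ in the escaping gas = (n_SF₆/√M_SF₆) / Σ(n_i/√M_i)
= (1.94/√146.06) / (1.94/√146.06 + 3.90/√16.04) = 0.1605/(0.1605 + 0.9738) = 0.142.

0.142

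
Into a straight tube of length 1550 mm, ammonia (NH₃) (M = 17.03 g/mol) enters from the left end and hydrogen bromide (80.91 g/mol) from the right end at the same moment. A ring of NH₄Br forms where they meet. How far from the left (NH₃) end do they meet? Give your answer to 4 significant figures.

1063 mm

In equal time, each gas travels a distance ∝ its rate ∝ 1/√M, so d_NH₃/d_HBr = √(M_HBr/M_NH₃) = √(80.91/17.03) = 2.180.
With d_NH₃ + d_HBr = 1550 mm, d_HBr = 1550/(1 + 2.180) = 487.5 mm.
d_NH₃ = 1550 − 487.5 = 1063 mm.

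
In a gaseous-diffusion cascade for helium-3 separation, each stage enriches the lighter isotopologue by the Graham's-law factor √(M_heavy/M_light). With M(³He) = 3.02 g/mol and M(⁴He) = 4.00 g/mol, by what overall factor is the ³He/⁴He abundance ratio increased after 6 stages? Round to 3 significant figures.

Overall factor = α^6 with α = √(4.00/3.02), i.e. (4.00/3.02)^(6/2).
= 1.32450^3 = 2.32.

2.32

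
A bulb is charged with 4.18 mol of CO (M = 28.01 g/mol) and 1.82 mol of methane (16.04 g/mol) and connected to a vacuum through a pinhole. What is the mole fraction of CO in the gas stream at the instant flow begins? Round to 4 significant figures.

Rate_i ∝ x_i/√M_i (Graham's law weighted by mole fraction), so the effusate composition follows n_i/√M_i.
So x_CO in the escaping gas = (n_CO/√M_CO) / Σ(n_i/√M_i)
= (4.18/√28.01) / (4.18/√28.01 + 1.82/√16.04) = 0.7898/(0.7898 + 0.4544) = 0.6348.

0.6348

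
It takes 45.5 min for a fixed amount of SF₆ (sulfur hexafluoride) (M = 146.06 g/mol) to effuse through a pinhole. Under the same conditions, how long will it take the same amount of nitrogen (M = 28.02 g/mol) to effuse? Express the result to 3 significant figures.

Graham's law gives t_N₂/t_SF₆ = √(M_N₂/M_SF₆) = √(28.02/146.06) = √0.1918 = 0.4380.
So the time for N₂ is 45.5 × 0.4380 = 19.9 min.

19.9 min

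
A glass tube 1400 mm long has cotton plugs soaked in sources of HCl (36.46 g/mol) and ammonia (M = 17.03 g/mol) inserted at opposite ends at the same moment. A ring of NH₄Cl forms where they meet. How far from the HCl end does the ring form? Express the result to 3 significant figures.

568 mm

Graham's law gives d_HCl/d_NH₃ = rate_HCl/rate_NH₃ = √(M_NH₃/M_HCl) = √(17.03/36.46) = 0.6834.
With d_HCl + d_NH₃ = 1400 mm, d_NH₃ = 1400/(1 + 0.6834) = 831.6 mm.
d_HCl = 1400 − 831.6 = 568 mm.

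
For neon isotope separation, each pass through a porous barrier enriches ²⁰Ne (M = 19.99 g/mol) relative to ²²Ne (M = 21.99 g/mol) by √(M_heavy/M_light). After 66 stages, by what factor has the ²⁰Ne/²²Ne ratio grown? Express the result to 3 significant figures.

Each stage multiplies the ratio by α = √(21.99/19.99), so after 66 stages the overall factor is α^66 = (21.99/19.99)^(66/2).
= 1.10005^33 = 23.3.

23.3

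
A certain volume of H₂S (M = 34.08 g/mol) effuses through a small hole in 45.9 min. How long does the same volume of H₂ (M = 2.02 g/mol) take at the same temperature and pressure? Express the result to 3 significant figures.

From Graham's law, t_H₂/t_H₂S = √(M_H₂/M_H₂S) = √(2.02/34.08) = √0.05927 = 0.2435.
So the time for H₂ is 45.9 × 0.2435 = 11.2 min.

11.2 min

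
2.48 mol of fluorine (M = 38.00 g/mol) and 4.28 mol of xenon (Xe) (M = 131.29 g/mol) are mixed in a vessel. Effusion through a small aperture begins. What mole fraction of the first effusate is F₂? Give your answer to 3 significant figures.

Rate_i ∝ x_i/√M_i (Graham's law weighted by mole fraction), so the effusate composition follows n_i/√M_i.
So x_F₂ in the escaping gas = (n_F₂/√M_F₂) / Σ(n_i/√M_i)
= (2.48/√38.00) / (2.48/√38.00 + 4.28/√131.29) = 0.4023/(0.4023 + 0.3735) = 0.519.

0.519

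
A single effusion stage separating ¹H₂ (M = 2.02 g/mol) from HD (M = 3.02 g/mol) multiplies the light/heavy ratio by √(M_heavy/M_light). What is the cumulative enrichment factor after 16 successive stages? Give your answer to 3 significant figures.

After 16 stages the ratio has grown by (√(3.02/2.02))^16 = (3.02/2.02)^(16/2).
= 1.49505^8 = 25.0.

25.0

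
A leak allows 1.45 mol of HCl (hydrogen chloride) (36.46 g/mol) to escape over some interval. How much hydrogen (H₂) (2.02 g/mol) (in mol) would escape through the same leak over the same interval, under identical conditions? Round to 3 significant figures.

6.16 mol

Graham's law gives rate_H₂/rate_HCl = √(M_HCl/M_H₂) = √(36.46/2.02) = √18.05 = 4.248.
So the amount for H₂ is 1.45 × 4.248 = 6.16 mol.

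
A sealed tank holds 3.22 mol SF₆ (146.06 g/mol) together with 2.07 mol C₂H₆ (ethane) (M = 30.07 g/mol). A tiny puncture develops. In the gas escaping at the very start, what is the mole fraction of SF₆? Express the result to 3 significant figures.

Each component's effusion rate ∝ (its partial pressure)·(1/√M) ∝ n_i/√M_i.
So x_SF₆ in the escaping gas = (n_SF₆/√M_SF₆) / Σ(n_i/√M_i)
= (3.22/√146.06) / (3.22/√146.06 + 2.07/√30.07) = 0.2664/(0.2664 + 0.3775) = 0.414.

0.414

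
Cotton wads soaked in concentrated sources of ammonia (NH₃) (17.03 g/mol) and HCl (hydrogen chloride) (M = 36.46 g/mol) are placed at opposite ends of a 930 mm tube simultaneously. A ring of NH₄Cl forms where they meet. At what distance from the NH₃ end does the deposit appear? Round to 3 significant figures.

552 mm

Distances travelled in equal time are proportional to diffusion rates, so d_NH₃/d_HCl = √(M_HCl/M_NH₃) = √(36.46/17.03) = 1.463.
With d_NH₃ + d_HCl = 930 mm, d_HCl = 930/(1 + 1.463) = 377.6 mm.
d_NH₃ = 930 − 377.6 = 552 mm.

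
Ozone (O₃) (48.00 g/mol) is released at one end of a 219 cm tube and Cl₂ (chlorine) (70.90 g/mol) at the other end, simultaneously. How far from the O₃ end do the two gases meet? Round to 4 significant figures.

120.1 cm

The fronts meet when d_O₃ + d_Cl₂ = L with d_O₃/d_Cl₂ = √(M_Cl₂/M_O₃) (Graham's law). Here √(M_Cl₂/M_O₃) = √(70.90/48.00) = 1.215.
With d_O₃ + d_Cl₂ = 219 cm, d_Cl₂ = 219/(1 + 1.215) = 98.86 cm.
d_O₃ = 219 − 98.86 = 120.1 cm.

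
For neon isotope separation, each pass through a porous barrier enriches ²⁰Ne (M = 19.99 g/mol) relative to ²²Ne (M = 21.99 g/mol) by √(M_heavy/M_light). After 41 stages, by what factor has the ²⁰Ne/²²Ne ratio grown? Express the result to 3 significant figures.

Each stage multiplies the ratio by α = √(21.99/19.99), so after 41 stages the overall factor is α^41 = (21.99/19.99)^(41/2).
= 1.10005^(41/2) = 7.06.

7.06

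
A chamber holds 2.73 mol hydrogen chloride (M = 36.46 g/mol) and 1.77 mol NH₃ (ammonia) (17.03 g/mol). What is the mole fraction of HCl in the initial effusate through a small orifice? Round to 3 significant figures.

The effusion rate of species i is ∝ p_i/√M_i ∝ n_i/√M_i.
Mole fraction of HCl in the effusate = (n_HCl/√M_HCl) / (n_HCl/√M_HCl + n_NH₃/√M_NH₃)
= (2.73/√36.46) / (2.73/√36.46 + 1.77/√17.03) = 0.4521/(0.4521 + 0.4289) = 0.513.

0.513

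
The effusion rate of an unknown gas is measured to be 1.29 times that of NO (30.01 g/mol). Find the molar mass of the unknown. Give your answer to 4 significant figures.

From Graham's law, rate_X/rate_NO = √(M_NO/M_X).
1.29 = √(30.01/M_X)
M_X = 30.01 / 1.29² = 30.01 / 1.664 = 18.03 g/mol

18.03 g/mol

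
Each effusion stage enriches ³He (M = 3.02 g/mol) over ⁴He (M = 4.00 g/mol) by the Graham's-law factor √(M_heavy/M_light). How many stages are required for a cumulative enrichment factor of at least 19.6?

With α = √(4.00/3.02) per stage, ln α = ½ ln(1.32450) = 0.1405.
Need α^N ≥ 19.6 ⇒ N ≥ ln(19.6) / ln α = 2.976 / 0.1405 = 21.18.
So at least 22 stages are needed.

22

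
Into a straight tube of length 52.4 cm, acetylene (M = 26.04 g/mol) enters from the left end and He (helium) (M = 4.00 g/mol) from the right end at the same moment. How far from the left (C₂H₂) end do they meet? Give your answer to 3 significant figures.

Graham's law gives d_C₂H₂/d_He = rate_C₂H₂/rate_He = √(M_He/M_C₂H₂) = √(4.00/26.04) = 0.3919.
With d_C₂H₂ + d_He = 52.4 cm, d_He = 52.4/(1 + 0.3919) = 37.65 cm.
d_C₂H₂ = 52.4 − 37.65 = 14.8 cm.

14.8 cm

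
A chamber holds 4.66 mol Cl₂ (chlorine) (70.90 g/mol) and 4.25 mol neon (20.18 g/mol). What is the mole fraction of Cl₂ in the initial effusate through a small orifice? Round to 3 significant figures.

0.369

Each component's effusion rate ∝ (its partial pressure)·(1/√M) ∝ n_i/√M_i.
So x_Cl₂ in the escaping gas = (n_Cl₂/√M_Cl₂) / Σ(n_i/√M_i)
= (4.66/√70.90) / (4.66/√70.90 + 4.25/√20.18) = 0.5534/(0.5534 + 0.9461) = 0.369.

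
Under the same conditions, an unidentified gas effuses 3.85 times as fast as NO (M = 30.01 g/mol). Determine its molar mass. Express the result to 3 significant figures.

2.02 g/mol

From Graham's law, rate_X/rate_NO = √(M_NO/M_X).
3.85 = √(30.01/M_X)
M_X = 30.01 / 3.85² = 30.01 / 14.82 = 2.02 g/mol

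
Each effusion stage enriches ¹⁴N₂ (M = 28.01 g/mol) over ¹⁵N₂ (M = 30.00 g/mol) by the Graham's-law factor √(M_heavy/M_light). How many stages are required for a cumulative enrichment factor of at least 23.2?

Single-stage factor α = √(30.00/28.01), so ln α = ½ ln(1.07105) = 0.03432.
Need α^N ≥ 23.2 ⇒ N ≥ ln(23.2) / ln α = 3.144 / 0.03432 = 91.62.
Minimum whole number of stages: N = 92.

92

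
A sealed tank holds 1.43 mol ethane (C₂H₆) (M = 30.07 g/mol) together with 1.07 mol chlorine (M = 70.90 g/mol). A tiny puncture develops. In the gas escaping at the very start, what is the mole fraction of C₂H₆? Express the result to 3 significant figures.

Effusion rate of each component ∝ n_i/√M_i (partial pressure × 1/√M).
x_C₂H₆(eff) = (n_C₂H₆/√M_C₂H₆) / (n_C₂H₆/√M_C₂H₆ + n_Cl₂/√M_Cl₂)
= (1.43/√30.07) / (1.43/√30.07 + 1.07/√70.90) = 0.2608/(0.2608 + 0.1271) = 0.672.

0.672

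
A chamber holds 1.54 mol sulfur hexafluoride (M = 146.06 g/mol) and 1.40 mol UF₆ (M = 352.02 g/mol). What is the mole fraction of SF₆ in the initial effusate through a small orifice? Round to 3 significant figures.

The effusion rate of species i is ∝ p_i/√M_i ∝ n_i/√M_i.
So x_SF₆ in the escaping gas = (n_SF₆/√M_SF₆) / Σ(n_i/√M_i)
= (1.54/√146.06) / (1.54/√146.06 + 1.40/√352.02) = 0.1274/(0.1274 + 0.07462) = 0.631.

0.631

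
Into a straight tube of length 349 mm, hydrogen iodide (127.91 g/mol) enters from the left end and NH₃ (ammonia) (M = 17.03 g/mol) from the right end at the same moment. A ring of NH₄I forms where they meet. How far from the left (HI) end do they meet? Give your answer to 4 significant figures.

93.30 mm

Graham's law gives d_HI/d_NH₃ = rate_HI/rate_NH₃ = √(M_NH₃/M_HI) = √(17.03/127.91) = 0.3649.
With d_HI + d_NH₃ = 349 mm, d_NH₃ = 349/(1 + 0.3649) = 255.7 mm.
d_HI = 349 − 255.7 = 93.30 mm.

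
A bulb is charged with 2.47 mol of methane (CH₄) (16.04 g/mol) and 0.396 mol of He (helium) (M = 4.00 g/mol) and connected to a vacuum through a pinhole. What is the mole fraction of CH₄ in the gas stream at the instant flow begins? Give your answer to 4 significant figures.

Each component's effusion rate ∝ (its partial pressure)·(1/√M) ∝ n_i/√M_i.
So x_CH₄ in the escaping gas = (n_CH₄/√M_CH₄) / Σ(n_i/√M_i)
= (2.47/√16.04) / (2.47/√16.04 + 0.396/√4.00) = 0.6167/(0.6167 + 0.1980) = 0.7570.

0.7570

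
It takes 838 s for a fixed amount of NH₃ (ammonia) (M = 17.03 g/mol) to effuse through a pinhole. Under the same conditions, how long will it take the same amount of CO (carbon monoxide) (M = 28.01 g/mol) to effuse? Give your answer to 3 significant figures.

1070 s

Using Graham's law: t_CO/t_NH₃ = √(M_CO/M_NH₃) = √(28.01/17.03) = √1.645 = 1.282.
So the time for CO is 838 × 1.282 = 1070 s.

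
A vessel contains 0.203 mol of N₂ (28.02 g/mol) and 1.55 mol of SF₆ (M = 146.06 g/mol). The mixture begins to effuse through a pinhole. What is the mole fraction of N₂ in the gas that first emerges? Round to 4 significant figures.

0.2302

The effusion rate of species i is ∝ p_i/√M_i ∝ n_i/√M_i.
x_N₂(eff) = (n_N₂/√M_N₂) / (n_N₂/√M_N₂ + n_SF₆/√M_SF₆)
= (0.203/√28.02) / (0.203/√28.02 + 1.55/√146.06) = 0.03835/(0.03835 + 0.1283) = 0.2302.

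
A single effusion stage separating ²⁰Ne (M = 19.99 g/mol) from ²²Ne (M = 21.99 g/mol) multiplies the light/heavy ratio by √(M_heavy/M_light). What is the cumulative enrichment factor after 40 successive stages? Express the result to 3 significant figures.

Overall factor = α^40 with α = √(21.99/19.99), i.e. (21.99/19.99)^(40/2).
= 1.10005^20 = 6.73.

6.73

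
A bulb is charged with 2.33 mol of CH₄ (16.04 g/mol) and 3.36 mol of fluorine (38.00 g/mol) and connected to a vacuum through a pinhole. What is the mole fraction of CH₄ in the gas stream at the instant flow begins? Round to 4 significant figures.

Effusion rate of each component ∝ n_i/√M_i (partial pressure × 1/√M).
So x_CH₄ in the escaping gas = (n_CH₄/√M_CH₄) / Σ(n_i/√M_i)
= (2.33/√16.04) / (2.33/√16.04 + 3.36/√38.00) = 0.5818/(0.5818 + 0.5451) = 0.5163.

0.5163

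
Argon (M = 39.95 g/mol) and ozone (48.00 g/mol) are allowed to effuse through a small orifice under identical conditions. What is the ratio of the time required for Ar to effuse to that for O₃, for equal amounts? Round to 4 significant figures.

Since effusion rate ∝ 1/√M, t_Ar/t_O₃ = √(M_Ar/M_O₃) = √(39.95/48.00) = √0.8323 = 0.9123.

0.9123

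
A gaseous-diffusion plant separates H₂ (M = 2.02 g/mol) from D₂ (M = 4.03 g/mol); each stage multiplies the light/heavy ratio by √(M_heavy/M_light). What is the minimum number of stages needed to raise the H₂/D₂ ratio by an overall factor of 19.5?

9

With α = √(4.03/2.02) per stage, ln α = ½ ln(1.99505) = 0.3453.
Need α^N ≥ 19.5 ⇒ N ≥ ln(19.5) / ln α = 2.970 / 0.3453 = 8.60.
So at least 9 stages are needed.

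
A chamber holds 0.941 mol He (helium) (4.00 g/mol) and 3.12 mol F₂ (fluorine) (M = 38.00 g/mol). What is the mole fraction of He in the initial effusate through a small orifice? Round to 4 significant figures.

Rate_i ∝ x_i/√M_i (Graham's law weighted by mole fraction), so the effusate composition follows n_i/√M_i.
Mole fraction of He in the effusate = (n_He/√M_He) / (n_He/√M_He + n_F₂/√M_F₂)
= (0.941/√4.00) / (0.941/√4.00 + 3.12/√38.00) = 0.4705/(0.4705 + 0.5061) = 0.4818.

0.4818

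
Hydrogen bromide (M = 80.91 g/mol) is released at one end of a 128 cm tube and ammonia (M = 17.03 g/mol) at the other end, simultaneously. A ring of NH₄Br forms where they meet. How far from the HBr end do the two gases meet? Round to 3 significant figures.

In equal time, each gas travels a distance ∝ its rate ∝ 1/√M, so d_HBr/d_NH₃ = √(M_NH₃/M_HBr) = √(17.03/80.91) = 0.4588.
With d_HBr + d_NH₃ = 128 cm, d_NH₃ = 128/(1 + 0.4588) = 87.74 cm.
d_HBr = 128 − 87.74 = 40.3 cm.

40.3 cm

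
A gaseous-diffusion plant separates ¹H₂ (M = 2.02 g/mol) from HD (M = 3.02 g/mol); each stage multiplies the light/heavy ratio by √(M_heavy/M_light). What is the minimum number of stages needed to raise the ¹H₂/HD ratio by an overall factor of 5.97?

Per stage α = (3.02/2.02)^(1/2) = 1.49505^0.5, giving ln α = 0.2011.
Need α^N ≥ 5.97 ⇒ N ≥ ln(5.97) / ln α = 1.787 / 0.2011 = 8.89.
So at least 9 stages are needed.

9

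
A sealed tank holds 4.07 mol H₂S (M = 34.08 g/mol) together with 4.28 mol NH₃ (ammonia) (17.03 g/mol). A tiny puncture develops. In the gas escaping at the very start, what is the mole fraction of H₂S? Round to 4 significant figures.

The effusion rate of species i is ∝ p_i/√M_i ∝ n_i/√M_i.
So x_H₂S in the escaping gas = (n_H₂S/√M_H₂S) / Σ(n_i/√M_i)
= (4.07/√34.08) / (4.07/√34.08 + 4.28/√17.03) = 0.6972/(0.6972 + 1.037) = 0.4020.

0.4020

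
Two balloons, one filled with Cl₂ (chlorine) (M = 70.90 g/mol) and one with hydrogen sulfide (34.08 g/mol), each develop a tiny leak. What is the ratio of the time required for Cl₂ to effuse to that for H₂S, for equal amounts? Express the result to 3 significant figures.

1.44

From Graham's law, t_Cl₂/t_H₂S = √(M_Cl₂/M_H₂S) = √(70.90/34.08) = √2.080 = 1.44.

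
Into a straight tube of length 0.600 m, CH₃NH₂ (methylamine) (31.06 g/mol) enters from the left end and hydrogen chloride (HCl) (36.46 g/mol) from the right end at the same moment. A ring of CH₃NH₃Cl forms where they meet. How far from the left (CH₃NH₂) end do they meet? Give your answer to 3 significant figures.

0.312 m

Distances travelled in equal time are proportional to diffusion rates, so d_CH₃NH₂/d_HCl = √(M_HCl/M_CH₃NH₂) = √(36.46/31.06) = 1.083.
With d_CH₃NH₂ + d_HCl = 0.600 m, d_HCl = 0.600/(1 + 1.083) = 0.2880 m.
d_CH₃NH₂ = 0.600 − 0.2880 = 0.312 m.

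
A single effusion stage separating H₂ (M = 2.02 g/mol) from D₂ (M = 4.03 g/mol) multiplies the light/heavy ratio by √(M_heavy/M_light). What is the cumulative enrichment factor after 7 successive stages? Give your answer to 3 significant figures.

Overall factor = α^7 with α = √(4.03/2.02), i.e. (4.03/2.02)^(7/2).
= 1.99505^(7/2) = 11.2.

11.2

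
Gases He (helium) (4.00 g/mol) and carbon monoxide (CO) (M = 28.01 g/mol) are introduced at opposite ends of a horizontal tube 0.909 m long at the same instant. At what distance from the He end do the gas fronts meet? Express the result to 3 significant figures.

In equal time, each gas travels a distance ∝ its rate ∝ 1/√M, so d_He/d_CO = √(M_CO/M_He) = √(28.01/4.00) = 2.646.
With d_He + d_CO = 0.909 m, d_CO = 0.909/(1 + 2.646) = 0.2493 m.
d_He = 0.909 − 0.2493 = 0.660 m.

0.660 m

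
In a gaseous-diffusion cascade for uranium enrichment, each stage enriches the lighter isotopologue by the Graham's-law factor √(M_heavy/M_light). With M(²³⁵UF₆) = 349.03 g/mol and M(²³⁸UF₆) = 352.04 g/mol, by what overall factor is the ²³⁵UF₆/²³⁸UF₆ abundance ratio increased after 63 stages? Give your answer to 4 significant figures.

1.311

After 63 stages the ratio has grown by (√(352.04/349.03))^63 = (352.04/349.03)^(63/2).
= 1.00862^(63/2) = 1.311.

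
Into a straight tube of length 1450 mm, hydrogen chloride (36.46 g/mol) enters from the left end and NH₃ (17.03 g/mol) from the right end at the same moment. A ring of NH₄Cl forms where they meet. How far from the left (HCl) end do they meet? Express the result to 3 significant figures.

Graham's law gives d_HCl/d_NH₃ = rate_HCl/rate_NH₃ = √(M_NH₃/M_HCl) = √(17.03/36.46) = 0.6834.
With d_HCl + d_NH₃ = 1450 mm, d_NH₃ = 1450/(1 + 0.6834) = 861.3 mm.
d_HCl = 1450 − 861.3 = 589 mm.

589 mm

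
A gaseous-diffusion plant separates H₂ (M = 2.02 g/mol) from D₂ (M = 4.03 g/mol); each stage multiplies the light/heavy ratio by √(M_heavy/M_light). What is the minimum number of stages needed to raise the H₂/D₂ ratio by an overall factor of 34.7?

11

With α = √(4.03/2.02) per stage, ln α = ½ ln(1.99505) = 0.3453.
Need α^N ≥ 34.7 ⇒ N ≥ ln(34.7) / ln α = 3.547 / 0.3453 = 10.27.
So at least 11 stages are needed.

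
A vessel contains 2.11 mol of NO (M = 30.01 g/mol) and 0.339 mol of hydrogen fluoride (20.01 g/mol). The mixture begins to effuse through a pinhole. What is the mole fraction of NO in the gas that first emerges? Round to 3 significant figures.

Rate_i ∝ x_i/√M_i (Graham's law weighted by mole fraction), so the effusate composition follows n_i/√M_i.
So x_NO in the escaping gas = (n_NO/√M_NO) / Σ(n_i/√M_i)
= (2.11/√30.01) / (2.11/√30.01 + 0.339/√20.01) = 0.3852/(0.3852 + 0.07578) = 0.836.

0.836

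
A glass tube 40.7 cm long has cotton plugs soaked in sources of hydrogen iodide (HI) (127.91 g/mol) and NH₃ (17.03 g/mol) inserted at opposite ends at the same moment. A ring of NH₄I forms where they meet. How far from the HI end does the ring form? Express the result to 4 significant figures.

Graham's law gives d_HI/d_NH₃ = rate_HI/rate_NH₃ = √(M_NH₃/M_HI) = √(17.03/127.91) = 0.3649.
With d_HI + d_NH₃ = 40.7 cm, d_NH₃ = 40.7/(1 + 0.3649) = 29.82 cm.
d_HI = 40.7 − 29.82 = 10.88 cm.

10.88 cm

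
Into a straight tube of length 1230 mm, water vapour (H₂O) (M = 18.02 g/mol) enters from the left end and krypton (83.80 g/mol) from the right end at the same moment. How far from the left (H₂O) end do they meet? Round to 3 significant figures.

Graham's law gives d_H₂O/d_Kr = rate_H₂O/rate_Kr = √(M_Kr/M_H₂O) = √(83.80/18.02) = 2.156.
With d_H₂O + d_Kr = 1230 mm, d_Kr = 1230/(1 + 2.156) = 389.7 mm.
d_H₂O = 1230 − 389.7 = 840 mm.

840 mm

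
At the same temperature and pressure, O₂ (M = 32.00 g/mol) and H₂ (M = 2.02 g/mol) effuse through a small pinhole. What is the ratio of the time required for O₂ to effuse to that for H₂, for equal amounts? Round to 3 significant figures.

3.98

Since effusion rate ∝ 1/√M, t_O₂/t_H₂ = √(M_O₂/M_H₂) = √(32.00/2.02) = √15.84 = 3.98.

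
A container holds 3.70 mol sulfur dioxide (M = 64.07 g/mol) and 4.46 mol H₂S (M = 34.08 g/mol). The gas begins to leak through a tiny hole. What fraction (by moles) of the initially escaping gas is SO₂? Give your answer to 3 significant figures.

0.377

Effusion rate of each component ∝ n_i/√M_i (partial pressure × 1/√M).
Mole fraction of SO₂ in the effusate = (n_SO₂/√M_SO₂) / (n_SO₂/√M_SO₂ + n_H₂S/√M_H₂S)
= (3.70/√64.07) / (3.70/√64.07 + 4.46/√34.08) = 0.4622/(0.4622 + 0.7640) = 0.377.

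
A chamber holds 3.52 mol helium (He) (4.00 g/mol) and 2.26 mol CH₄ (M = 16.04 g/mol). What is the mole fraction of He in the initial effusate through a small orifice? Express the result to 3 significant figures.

The effusion rate of species i is ∝ p_i/√M_i ∝ n_i/√M_i.
So x_He in the escaping gas = (n_He/√M_He) / Σ(n_i/√M_i)
= (3.52/√4.00) / (3.52/√4.00 + 2.26/√16.04) = 1.760/(1.760 + 0.5643) = 0.757.

0.757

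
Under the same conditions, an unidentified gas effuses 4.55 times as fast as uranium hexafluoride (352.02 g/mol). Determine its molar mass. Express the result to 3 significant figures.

By Graham's law, rate_X/rate_UF₆ = √(M_UF₆/M_X).
4.55 = √(352.02/M_X)
M_X = 352.02 / 4.55² = 352.02 / 20.70 = 17.0 g/mol

17.0 g/mol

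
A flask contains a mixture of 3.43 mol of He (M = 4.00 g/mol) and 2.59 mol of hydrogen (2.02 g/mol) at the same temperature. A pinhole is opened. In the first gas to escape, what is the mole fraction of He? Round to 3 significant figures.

0.485

Each component's effusion rate ∝ (its partial pressure)·(1/√M) ∝ n_i/√M_i.
Mole fraction of He in the effusate = (n_He/√M_He) / (n_He/√M_He + n_H₂/√M_H₂)
= (3.43/√4.00) / (3.43/√4.00 + 2.59/√2.02) = 1.715/(1.715 + 1.822) = 0.485.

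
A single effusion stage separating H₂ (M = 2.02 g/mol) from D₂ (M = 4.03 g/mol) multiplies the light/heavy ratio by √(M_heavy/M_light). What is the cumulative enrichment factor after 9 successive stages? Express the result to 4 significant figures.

Each stage multiplies the ratio by α = √(4.03/2.02), so after 9 stages the overall factor is α^9 = (4.03/2.02)^(9/2).
= 1.99505^(9/2) = 22.38.

22.38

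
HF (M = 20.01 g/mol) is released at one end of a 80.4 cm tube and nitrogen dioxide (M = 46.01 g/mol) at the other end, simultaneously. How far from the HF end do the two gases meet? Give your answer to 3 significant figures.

48.4 cm

Graham's law gives d_HF/d_NO₂ = rate_HF/rate_NO₂ = √(M_NO₂/M_HF) = √(46.01/20.01) = 1.516.
With d_HF + d_NO₂ = 80.4 cm, d_NO₂ = 80.4/(1 + 1.516) = 31.95 cm.
d_HF = 80.4 − 31.95 = 48.4 cm.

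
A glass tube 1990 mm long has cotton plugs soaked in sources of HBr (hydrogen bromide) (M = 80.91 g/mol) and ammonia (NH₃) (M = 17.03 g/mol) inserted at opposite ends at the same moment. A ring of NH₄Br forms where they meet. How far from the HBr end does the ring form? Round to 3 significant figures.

626 mm

The fronts meet when d_HBr + d_NH₃ = L with d_HBr/d_NH₃ = √(M_NH₃/M_HBr) (Graham's law). Here √(M_NH₃/M_HBr) = √(17.03/80.91) = 0.4588.
With d_HBr + d_NH₃ = 1990 mm, d_NH₃ = 1990/(1 + 0.4588) = 1364 mm.
d_HBr = 1990 − 1364 = 626 mm.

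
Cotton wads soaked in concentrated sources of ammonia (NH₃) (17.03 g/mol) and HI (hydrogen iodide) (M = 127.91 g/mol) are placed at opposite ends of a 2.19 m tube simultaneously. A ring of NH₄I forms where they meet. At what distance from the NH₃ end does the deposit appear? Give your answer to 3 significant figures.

1.60 m

In equal time, each gas travels a distance ∝ its rate ∝ 1/√M, so d_NH₃/d_HI = √(M_HI/M_NH₃) = √(127.91/17.03) = 2.741.
With d_NH₃ + d_HI = 2.19 m, d_HI = 2.19/(1 + 2.741) = 0.5855 m.
d_NH₃ = 2.19 − 0.5855 = 1.60 m.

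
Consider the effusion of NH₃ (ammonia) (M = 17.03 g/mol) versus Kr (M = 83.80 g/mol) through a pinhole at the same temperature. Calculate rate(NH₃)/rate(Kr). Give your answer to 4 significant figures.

Graham's law gives rate_NH₃/rate_Kr = √(M_Kr/M_NH₃) = √(83.80/17.03) = √4.921 = 2.218.

2.218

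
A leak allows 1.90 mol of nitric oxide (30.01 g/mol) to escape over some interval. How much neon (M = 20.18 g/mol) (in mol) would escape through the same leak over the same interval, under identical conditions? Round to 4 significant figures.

Graham's law gives rate_Ne/rate_NO = √(M_NO/M_Ne) = √(30.01/20.18) = √1.487 = 1.219.
So the amount for Ne is 1.90 × 1.219 = 2.317 mol.

2.317 mol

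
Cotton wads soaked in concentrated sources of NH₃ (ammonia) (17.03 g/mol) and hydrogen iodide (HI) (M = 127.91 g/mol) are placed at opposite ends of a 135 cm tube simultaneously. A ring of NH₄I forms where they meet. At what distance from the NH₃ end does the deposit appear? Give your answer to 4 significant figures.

The fronts meet when d_NH₃ + d_HI = L with d_NH₃/d_HI = √(M_HI/M_NH₃) (Graham's law). Here √(M_HI/M_NH₃) = √(127.91/17.03) = 2.741.
With d_NH₃ + d_HI = 135 cm, d_HI = 135/(1 + 2.741) = 36.09 cm.
d_NH₃ = 135 − 36.09 = 98.91 cm.

98.91 cm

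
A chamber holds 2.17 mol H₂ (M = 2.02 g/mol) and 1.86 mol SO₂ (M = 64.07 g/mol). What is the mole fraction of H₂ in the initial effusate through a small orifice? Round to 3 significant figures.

Each component's effusion rate ∝ (its partial pressure)·(1/√M) ∝ n_i/√M_i.
So x_H₂ in the escaping gas = (n_H₂/√M_H₂) / Σ(n_i/√M_i)
= (2.17/√2.02) / (2.17/√2.02 + 1.86/√64.07) = 1.527/(1.527 + 0.2324) = 0.868.

0.868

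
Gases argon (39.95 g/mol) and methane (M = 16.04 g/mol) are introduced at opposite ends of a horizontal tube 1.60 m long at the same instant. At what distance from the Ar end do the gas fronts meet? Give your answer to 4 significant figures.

0.6206 m

Distances travelled in equal time are proportional to diffusion rates, so d_Ar/d_CH₄ = √(M_CH₄/M_Ar) = √(16.04/39.95) = 0.6336.
With d_Ar + d_CH₄ = 1.60 m, d_CH₄ = 1.60/(1 + 0.6336) = 0.9794 m.
d_Ar = 1.60 − 0.9794 = 0.6206 m.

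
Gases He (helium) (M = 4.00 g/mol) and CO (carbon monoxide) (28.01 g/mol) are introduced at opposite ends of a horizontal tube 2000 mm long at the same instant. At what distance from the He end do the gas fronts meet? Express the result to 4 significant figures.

1451 mm

In equal time, each gas travels a distance ∝ its rate ∝ 1/√M, so d_He/d_CO = √(M_CO/M_He) = √(28.01/4.00) = 2.646.
With d_He + d_CO = 2000 mm, d_CO = 2000/(1 + 2.646) = 548.5 mm.
d_He = 2000 − 548.5 = 1451 mm.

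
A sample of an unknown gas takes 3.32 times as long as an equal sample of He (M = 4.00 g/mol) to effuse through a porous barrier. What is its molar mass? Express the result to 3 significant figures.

44.1 g/mol

By Graham's law, t_X/t_He = √(M_X/M_He).
3.32 = √(M_X/4.00)
M_X = 4.00 × 3.32² = 4.00 × 11.02 = 44.1 g/mol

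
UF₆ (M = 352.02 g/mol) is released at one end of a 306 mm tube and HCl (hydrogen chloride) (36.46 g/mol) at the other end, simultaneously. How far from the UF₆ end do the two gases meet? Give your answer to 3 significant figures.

In equal time, each gas travels a distance ∝ its rate ∝ 1/√M, so d_UF₆/d_HCl = √(M_HCl/M_UF₆) = √(36.46/352.02) = 0.3218.
With d_UF₆ + d_HCl = 306 mm, d_HCl = 306/(1 + 0.3218) = 231.5 mm.
d_UF₆ = 306 − 231.5 = 74.5 mm.

74.5 mm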